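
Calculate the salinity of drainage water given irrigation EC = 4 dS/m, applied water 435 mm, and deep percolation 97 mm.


EC_dw = EC_iw * D_iw / D_dw
EC_dw = 4 * 435 / 97
EC_dw = 1740 / 97

17.9381 dS/m


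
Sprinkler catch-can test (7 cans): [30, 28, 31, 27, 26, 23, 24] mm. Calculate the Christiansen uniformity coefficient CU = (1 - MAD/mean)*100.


mean = 27.000000 mm
MAD = 2.285714 mm
CU = (1 - 2.285714/27.000000)*100

91.5344 %


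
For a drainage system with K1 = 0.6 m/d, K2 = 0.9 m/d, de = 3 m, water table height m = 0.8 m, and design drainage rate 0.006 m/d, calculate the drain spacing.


S^2 = 8*K2*de*m/q + 4*K1*m^2/q
S^2 = 8*0.9*3*0.8/0.006 + 4*0.6*0.8^2/0.006
S = sqrt(3136.0000)

56.0000 m


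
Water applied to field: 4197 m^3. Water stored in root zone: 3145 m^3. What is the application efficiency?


Ea = V_root / V_field * 100 = 3145 / 4197 * 100 = 74.9345%

74.9345 %


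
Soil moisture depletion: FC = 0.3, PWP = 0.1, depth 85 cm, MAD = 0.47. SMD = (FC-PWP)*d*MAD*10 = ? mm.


SMD = (FC - PWP) * d * MAD * 10
SMD = (0.3 - 0.1) * 85 * 0.47 * 10
SMD = 0.2000 * 85 * 0.47 * 10

79.9000 mm


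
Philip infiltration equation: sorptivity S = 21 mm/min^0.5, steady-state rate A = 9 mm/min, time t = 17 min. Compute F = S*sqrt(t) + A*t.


F = S*sqrt(t) + A*t
F = 21*sqrt(17) + 9*17
F = 21*4.123106 + 153

239.5852 mm


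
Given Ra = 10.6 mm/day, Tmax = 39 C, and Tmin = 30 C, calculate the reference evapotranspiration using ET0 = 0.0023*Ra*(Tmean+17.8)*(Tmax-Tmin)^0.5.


Tmean = (Tmax + Tmin)/2 = (39 + 30)/2 = 34.5
ET0 = 0.0023 * 10.6 * (34.5 + 17.8) * sqrt(39 - 30)
ET0 = 0.0023 * 10.6 * 52.3 * 3.000000

3.8252 mm/day


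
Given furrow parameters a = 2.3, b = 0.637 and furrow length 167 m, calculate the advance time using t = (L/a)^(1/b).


t = (L/a)^(1/b)
t = (167/2.3)^(1/0.637)
t = 72.608696^(1/0.637)

834.6208 min


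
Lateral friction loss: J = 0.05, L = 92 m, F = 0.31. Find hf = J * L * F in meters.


hf = J * L * F = 0.05 * 92 * 0.31 = 1.4260 m

1.4260 m


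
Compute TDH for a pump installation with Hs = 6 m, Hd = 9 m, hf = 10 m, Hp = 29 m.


TDH = Hs + Hd + hf + Hp = 6 + 9 + 10 + 29 = 54

54 m


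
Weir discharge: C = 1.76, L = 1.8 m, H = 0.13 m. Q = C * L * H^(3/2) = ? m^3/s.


Q = C * L * H^(3/2) = 1.76 * 1.8 * 0.13^1.5 = 1.76 * 1.8 * 0.046872

0.1485 m^3/s


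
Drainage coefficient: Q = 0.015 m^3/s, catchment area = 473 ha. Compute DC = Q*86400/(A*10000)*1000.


DC = Q * 86400 / (A * 10000) * 1000
DC = 0.015 * 86400 / (473 * 10000) * 1000
DC = 1296000.0000 / 4730000

0.2740 mm/day


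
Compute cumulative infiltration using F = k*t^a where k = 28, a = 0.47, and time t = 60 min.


F = k * t^a = 28 * 60^0.47
F = 28 * 6.850639

191.8179 mm


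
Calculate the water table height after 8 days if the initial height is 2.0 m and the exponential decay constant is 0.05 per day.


m = m0 * exp(-k*t)
m = 2.0 * exp(-0.05 * 8)
m = 2.0 * exp(-0.4000)

1.3406 m


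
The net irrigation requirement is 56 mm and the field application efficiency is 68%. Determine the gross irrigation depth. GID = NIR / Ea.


Ea = 68% = 0.68
GID = NIR / Ea = 56 / 0.68 = 82.3529 mm

82.3529 mm


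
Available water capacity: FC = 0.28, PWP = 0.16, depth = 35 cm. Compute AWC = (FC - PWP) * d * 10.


AWC = (FC - PWP) * d * 10
AWC = (0.28 - 0.16) * 35 * 10
AWC = 0.1200 * 35 * 10

42.0000 mm


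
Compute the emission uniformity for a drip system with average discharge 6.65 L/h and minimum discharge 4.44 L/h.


EU = (q_min/q_avg)*100 = (4.44/6.65)*100 = 66.7669%

66.7669 %


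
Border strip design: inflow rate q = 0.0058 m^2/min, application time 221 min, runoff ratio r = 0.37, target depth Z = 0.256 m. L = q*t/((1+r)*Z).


L = q*t/((1+r)*Z)
L = 0.0058*221/((1+0.37)*0.256)
L = 1.2818/0.35072

3.6548 m


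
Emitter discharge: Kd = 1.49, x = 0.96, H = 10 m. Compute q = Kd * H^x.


q = Kd * H^x = 1.49 * 10^0.96 = 1.49 * 9.120108

13.5890 L/h


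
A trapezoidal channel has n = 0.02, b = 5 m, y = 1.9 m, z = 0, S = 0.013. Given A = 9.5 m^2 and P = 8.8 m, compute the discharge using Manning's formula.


R = A/P = 9.5/8.8 = 1.079545
Q = (1/0.02) * 9.5 * 1.079545^(2/3) * 0.013^0.5

56.9936 m^3/s


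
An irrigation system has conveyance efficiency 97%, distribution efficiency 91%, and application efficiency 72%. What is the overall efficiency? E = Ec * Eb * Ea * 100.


Ec = 0.97, Eb = 0.91, Ea = 0.72
E = 0.97 * 0.91 * 0.72 * 100 = 63.5544%

63.5544 %


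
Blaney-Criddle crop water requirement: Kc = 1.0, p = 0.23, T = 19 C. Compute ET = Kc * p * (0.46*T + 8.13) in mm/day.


ET = Kc * p * (0.46*T + 8.13)
ET = 1.0 * 0.23 * (0.46*19 + 8.13)
ET = 1.0 * 0.23 * 16.8700

3.8801 mm/day


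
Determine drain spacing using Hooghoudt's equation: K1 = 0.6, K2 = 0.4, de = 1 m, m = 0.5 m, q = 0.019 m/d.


S^2 = 8*K2*de*m/q + 4*K1*m^2/q
S^2 = 8*0.4*1*0.5/0.019 + 4*0.6*0.5^2/0.019
S = sqrt(115.7895)

10.7606 m


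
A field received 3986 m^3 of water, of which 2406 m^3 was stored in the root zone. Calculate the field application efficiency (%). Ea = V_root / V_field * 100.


Ea = V_root / V_field * 100 = 2406 / 3986 * 100 = 60.3613%

60.3613 %


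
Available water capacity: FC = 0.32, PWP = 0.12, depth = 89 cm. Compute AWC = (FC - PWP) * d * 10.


AWC = (FC - PWP) * d * 10
AWC = (0.32 - 0.12) * 89 * 10
AWC = 0.2000 * 89 * 10

178.0000 mm


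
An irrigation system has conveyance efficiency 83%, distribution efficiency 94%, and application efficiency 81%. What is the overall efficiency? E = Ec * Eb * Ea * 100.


Ec = 0.83, Eb = 0.94, Ea = 0.81
E = 0.83 * 0.94 * 0.81 * 100 = 63.1962%

63.1962 %


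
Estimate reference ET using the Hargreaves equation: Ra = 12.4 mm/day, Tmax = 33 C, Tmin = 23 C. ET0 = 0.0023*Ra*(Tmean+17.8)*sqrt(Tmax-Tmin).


Tmean = (Tmax + Tmin)/2 = (33 + 23)/2 = 28.0
ET0 = 0.0023 * 12.4 * (28.0 + 17.8) * sqrt(33 - 23)
ET0 = 0.0023 * 12.4 * 45.8 * 3.162278

4.1306 mm/day


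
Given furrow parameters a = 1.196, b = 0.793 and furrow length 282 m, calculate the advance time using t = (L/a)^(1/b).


t = (L/a)^(1/b)
t = (282/1.196)^(1/0.793)
t = 235.785953^(1/0.793)

981.3544 min


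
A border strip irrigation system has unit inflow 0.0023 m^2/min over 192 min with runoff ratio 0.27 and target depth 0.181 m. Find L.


L = q*t/((1+r)*Z)
L = 0.0023*192/((1+0.27)*0.181)
L = 0.4416/0.22987

1.9211 m


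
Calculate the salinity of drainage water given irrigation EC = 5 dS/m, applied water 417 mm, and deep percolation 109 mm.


EC_dw = EC_iw * D_iw / D_dw
EC_dw = 5 * 417 / 109
EC_dw = 2085 / 109

19.1284 dS/m


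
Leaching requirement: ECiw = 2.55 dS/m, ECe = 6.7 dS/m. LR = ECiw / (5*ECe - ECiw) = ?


LR = ECiw / (5*ECe - ECiw)
LR = 2.55 / (5*6.7 - 2.55)
LR = 2.55 / 30.9500

0.0824


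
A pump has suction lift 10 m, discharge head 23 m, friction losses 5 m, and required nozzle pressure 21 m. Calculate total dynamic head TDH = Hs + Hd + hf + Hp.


TDH = Hs + Hd + hf + Hp = 10 + 23 + 5 + 21 = 59

59 m


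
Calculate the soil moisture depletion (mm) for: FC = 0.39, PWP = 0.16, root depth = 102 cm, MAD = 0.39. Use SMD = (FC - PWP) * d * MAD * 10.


SMD = (FC - PWP) * d * MAD * 10
SMD = (0.39 - 0.16) * 102 * 0.39 * 10
SMD = 0.2300 * 102 * 0.39 * 10

91.4940 mm


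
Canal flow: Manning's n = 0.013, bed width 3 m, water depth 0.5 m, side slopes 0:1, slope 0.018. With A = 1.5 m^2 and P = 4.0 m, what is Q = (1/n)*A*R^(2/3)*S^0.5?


R = A/P = 1.5/4.0 = 0.375000
Q = (1/0.013) * 1.5 * 0.375000^(2/3) * 0.018^0.5

8.0502 m^3/s


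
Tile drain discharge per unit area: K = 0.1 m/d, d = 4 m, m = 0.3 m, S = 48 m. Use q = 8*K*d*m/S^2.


q = 8*K*d*m/S^2
q = 8*0.1*4*0.3/48^2
q = 0.9600 / 2304

4.1667e-04 m/d


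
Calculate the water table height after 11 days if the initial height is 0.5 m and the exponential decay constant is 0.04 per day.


m = m0 * exp(-k*t)
m = 0.5 * exp(-0.04 * 11)
m = 0.5 * exp(-0.4400)

0.3220 m


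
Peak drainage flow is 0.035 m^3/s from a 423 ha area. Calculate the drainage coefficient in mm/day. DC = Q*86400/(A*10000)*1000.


DC = Q * 86400 / (A * 10000) * 1000
DC = 0.035 * 86400 / (423 * 10000) * 1000
DC = 3024000.0000 / 4230000

0.7149 mm/day


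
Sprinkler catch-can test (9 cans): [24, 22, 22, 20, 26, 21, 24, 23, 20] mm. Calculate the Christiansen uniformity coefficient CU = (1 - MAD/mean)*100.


mean = 22.444444 mm
MAD = 1.604938 mm
CU = (1 - 1.604938/22.444444)*100

92.8493 %


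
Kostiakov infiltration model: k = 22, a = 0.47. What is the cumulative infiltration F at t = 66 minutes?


F = k * t^a = 22 * 66^0.47
F = 22 * 7.164496

157.6189 mm


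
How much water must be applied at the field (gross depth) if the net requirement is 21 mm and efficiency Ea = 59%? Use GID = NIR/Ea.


Ea = 59% = 0.59
GID = NIR / Ea = 21 / 0.59 = 35.5932 mm

35.5932 mm


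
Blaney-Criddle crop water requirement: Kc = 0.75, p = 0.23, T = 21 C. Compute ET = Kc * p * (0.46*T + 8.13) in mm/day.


ET = Kc * p * (0.46*T + 8.13)
ET = 0.75 * 0.23 * (0.46*21 + 8.13)
ET = 0.75 * 0.23 * 17.7900

3.0688 mm/day


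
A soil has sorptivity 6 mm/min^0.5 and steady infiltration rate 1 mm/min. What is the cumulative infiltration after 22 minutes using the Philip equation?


F = S*sqrt(t) + A*t
F = 6*sqrt(22) + 1*22
F = 6*4.690416 + 22

50.1425 mm


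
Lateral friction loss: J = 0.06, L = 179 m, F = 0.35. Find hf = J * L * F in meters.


hf = J * L * F = 0.06 * 179 * 0.35 = 3.7590 m

3.7590 m


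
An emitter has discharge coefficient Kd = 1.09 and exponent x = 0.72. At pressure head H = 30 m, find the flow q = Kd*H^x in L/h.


q = Kd * H^x = 1.09 * 30^0.72 = 1.09 * 11.575168

12.6169 L/h


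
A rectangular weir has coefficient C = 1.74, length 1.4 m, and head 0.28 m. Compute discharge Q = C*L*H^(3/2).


Q = C * L * H^(3/2) = 1.74 * 1.4 * 0.28^1.5 = 1.74 * 1.4 * 0.148162

0.3609 m^3/s


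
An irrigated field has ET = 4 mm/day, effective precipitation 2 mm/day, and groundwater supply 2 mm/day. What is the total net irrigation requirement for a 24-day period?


Daily deficit = ET - Pe - GW = 4 - 2 - 2 = 0 mm/day
NIR = 0 * 24 = 0 mm

0 mm


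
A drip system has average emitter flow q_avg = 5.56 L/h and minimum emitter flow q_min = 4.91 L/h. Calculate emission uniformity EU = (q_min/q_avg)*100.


EU = (q_min/q_avg)*100 = (4.91/5.56)*100 = 88.3094%

88.3094 %


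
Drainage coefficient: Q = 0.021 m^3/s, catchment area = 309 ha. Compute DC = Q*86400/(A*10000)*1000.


DC = Q * 86400 / (A * 10000) * 1000
DC = 0.021 * 86400 / (309 * 10000) * 1000
DC = 1814400.0000 / 3090000

0.5872 mm/day


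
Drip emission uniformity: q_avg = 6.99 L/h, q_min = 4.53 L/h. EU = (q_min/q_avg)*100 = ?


EU = (q_min/q_avg)*100 = (4.53/6.99)*100 = 64.8069%

64.8069 %


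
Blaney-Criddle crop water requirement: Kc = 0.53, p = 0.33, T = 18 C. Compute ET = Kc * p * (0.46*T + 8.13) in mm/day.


ET = Kc * p * (0.46*T + 8.13)
ET = 0.53 * 0.33 * (0.46*18 + 8.13)
ET = 0.53 * 0.33 * 16.4100

2.8701 mm/day


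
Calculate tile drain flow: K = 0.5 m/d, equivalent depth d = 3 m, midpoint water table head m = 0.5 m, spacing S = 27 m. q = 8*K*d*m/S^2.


q = 8*K*d*m/S^2
q = 8*0.5*3*0.5/27^2
q = 6.0000 / 729

0.0082 m/d


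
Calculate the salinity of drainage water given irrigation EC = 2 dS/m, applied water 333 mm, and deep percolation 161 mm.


EC_dw = EC_iw * D_iw / D_dw
EC_dw = 2 * 333 / 161
EC_dw = 666 / 161

4.1366 dS/m


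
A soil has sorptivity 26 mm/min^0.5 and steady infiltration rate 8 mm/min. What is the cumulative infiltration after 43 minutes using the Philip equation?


F = S*sqrt(t) + A*t
F = 26*sqrt(43) + 8*43
F = 26*6.557439 + 344

514.4934 mm


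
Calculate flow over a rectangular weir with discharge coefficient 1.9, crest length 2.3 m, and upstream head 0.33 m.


Q = C * L * H^(3/2) = 1.9 * 2.3 * 0.33^1.5 = 1.9 * 2.3 * 0.189571

0.8284 m^3/s


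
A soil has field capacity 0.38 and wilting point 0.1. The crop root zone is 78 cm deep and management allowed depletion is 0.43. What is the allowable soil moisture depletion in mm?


SMD = (FC - PWP) * d * MAD * 10
SMD = (0.38 - 0.1) * 78 * 0.43 * 10
SMD = 0.2800 * 78 * 0.43 * 10

93.9120 mm


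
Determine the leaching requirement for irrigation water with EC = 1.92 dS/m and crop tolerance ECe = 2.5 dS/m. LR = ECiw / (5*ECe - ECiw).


LR = ECiw / (5*ECe - ECiw)
LR = 1.92 / (5*2.5 - 1.92)
LR = 1.92 / 10.5800

0.1815


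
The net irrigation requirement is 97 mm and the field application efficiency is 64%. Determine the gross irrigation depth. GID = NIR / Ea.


Ea = 64% = 0.64
GID = NIR / Ea = 97 / 0.64 = 151.5625 mm

151.5625 mm


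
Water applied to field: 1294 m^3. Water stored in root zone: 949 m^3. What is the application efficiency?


Ea = V_root / V_field * 100 = 949 / 1294 * 100 = 73.3385%

73.3385 %


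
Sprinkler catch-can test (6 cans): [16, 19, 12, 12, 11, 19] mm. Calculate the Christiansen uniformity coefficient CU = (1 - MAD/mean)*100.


mean = 14.833333 mm
MAD = 3.166667 mm
CU = (1 - 3.166667/14.833333)*100

78.6517 %


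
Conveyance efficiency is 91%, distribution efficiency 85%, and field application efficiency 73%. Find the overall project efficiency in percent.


Ec = 0.91, Eb = 0.85, Ea = 0.73
E = 0.91 * 0.85 * 0.73 * 100 = 56.4655%

56.4655 %


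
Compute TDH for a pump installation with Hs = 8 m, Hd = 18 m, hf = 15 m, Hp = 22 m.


TDH = Hs + Hd + hf + Hp = 8 + 18 + 15 + 22 = 63

63 m


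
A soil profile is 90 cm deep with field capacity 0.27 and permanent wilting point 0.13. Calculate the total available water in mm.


AWC = (FC - PWP) * d * 10
AWC = (0.27 - 0.13) * 90 * 10
AWC = 0.1400 * 90 * 10

126.0000 mm


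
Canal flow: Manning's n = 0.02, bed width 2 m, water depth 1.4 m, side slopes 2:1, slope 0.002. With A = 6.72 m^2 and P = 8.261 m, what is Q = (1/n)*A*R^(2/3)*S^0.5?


R = A/P = 6.72/8.261 = 0.813461
Q = (1/0.02) * 6.72 * 0.813461^(2/3) * 0.002^0.5

13.0942 m^3/s


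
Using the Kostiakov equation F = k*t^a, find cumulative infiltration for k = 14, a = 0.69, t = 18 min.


F = k * t^a = 14 * 18^0.69
F = 14 * 7.347474

102.8646 mm


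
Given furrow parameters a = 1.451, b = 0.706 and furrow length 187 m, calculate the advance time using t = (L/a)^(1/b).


t = (L/a)^(1/b)
t = (187/1.451)^(1/0.706)
t = 128.876637^(1/0.706)

974.7995 min


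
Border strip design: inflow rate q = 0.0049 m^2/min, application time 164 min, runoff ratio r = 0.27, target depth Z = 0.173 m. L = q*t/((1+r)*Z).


L = q*t/((1+r)*Z)
L = 0.0049*164/((1+0.27)*0.173)
L = 0.8036/0.21971

3.6575 m


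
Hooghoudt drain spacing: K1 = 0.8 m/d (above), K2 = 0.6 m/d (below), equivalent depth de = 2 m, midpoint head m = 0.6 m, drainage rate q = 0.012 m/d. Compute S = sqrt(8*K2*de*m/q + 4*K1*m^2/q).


S^2 = 8*K2*de*m/q + 4*K1*m^2/q
S^2 = 8*0.6*2*0.6/0.012 + 4*0.8*0.6^2/0.012
S = sqrt(576.0000)

24.0000 m


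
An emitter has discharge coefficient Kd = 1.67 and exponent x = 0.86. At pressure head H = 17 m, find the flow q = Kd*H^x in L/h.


q = Kd * H^x = 1.67 * 17^0.86 = 1.67 * 11.433681

19.0942 L/h


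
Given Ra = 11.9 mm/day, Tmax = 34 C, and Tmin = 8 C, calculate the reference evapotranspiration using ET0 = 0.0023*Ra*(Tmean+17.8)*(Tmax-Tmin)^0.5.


Tmean = (Tmax + Tmin)/2 = (34 + 8)/2 = 21.0
ET0 = 0.0023 * 11.9 * (21.0 + 17.8) * sqrt(34 - 8)
ET0 = 0.0023 * 11.9 * 38.8 * 5.099020

5.4149 mm/day


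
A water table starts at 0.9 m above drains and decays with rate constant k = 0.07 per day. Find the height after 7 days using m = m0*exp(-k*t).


m = m0 * exp(-k*t)
m = 0.9 * exp(-0.07 * 7)
m = 0.9 * exp(-0.4900)

0.5514 m


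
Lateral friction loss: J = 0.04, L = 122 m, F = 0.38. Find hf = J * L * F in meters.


hf = J * L * F = 0.04 * 122 * 0.38 = 1.8544 m

1.8544 m


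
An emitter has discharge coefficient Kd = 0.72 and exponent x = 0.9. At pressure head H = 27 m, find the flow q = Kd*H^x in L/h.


q = Kd * H^x = 0.72 * 27^0.9 = 0.72 * 19.419024

13.9817 L/h


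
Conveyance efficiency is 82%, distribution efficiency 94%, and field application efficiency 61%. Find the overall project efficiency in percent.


Ec = 0.82, Eb = 0.94, Ea = 0.61
E = 0.82 * 0.94 * 0.61 * 100 = 47.0188%

47.0188 %


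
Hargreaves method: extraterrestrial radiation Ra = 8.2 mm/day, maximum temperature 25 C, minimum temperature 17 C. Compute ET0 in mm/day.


Tmean = (Tmax + Tmin)/2 = (25 + 17)/2 = 21.0
ET0 = 0.0023 * 8.2 * (21.0 + 17.8) * sqrt(25 - 17)
ET0 = 0.0023 * 8.2 * 38.8 * 2.828427

2.0698 mm/day


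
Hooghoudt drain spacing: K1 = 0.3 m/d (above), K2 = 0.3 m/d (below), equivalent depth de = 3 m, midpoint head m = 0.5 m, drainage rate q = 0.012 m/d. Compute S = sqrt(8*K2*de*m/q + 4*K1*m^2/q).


S^2 = 8*K2*de*m/q + 4*K1*m^2/q
S^2 = 8*0.3*3*0.5/0.012 + 4*0.3*0.5^2/0.012
S = sqrt(325.0000)

18.0278 m


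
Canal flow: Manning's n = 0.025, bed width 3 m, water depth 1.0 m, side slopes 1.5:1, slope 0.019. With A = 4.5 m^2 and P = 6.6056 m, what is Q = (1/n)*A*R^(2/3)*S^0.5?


R = A/P = 4.5/6.6056 = 0.681240
Q = (1/0.025) * 4.5 * 0.681240^(2/3) * 0.019^0.5

19.2095 m^3/s


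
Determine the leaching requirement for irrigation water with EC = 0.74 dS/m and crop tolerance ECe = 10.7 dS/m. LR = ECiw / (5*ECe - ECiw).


LR = ECiw / (5*ECe - ECiw)
LR = 0.74 / (5*10.7 - 0.74)
LR = 0.74 / 52.7600

0.0140


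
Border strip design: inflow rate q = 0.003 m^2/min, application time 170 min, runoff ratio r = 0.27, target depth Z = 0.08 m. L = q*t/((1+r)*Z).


L = q*t/((1+r)*Z)
L = 0.003*170/((1+0.27)*0.08)
L = 0.51/0.1016

5.0197 m


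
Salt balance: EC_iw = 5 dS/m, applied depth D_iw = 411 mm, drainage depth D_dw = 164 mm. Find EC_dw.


EC_dw = EC_iw * D_iw / D_dw
EC_dw = 5 * 411 / 164
EC_dw = 2055 / 164

12.5305 dS/m


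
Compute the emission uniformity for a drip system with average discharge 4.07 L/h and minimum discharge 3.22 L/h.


EU = (q_min/q_avg)*100 = (3.22/4.07)*100 = 79.1155%

79.1155 %


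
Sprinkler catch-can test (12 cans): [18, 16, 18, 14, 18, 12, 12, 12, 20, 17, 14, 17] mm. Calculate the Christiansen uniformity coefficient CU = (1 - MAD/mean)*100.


mean = 15.666667 mm
MAD = 2.388889 mm
CU = (1 - 2.388889/15.666667)*100

84.7518 %


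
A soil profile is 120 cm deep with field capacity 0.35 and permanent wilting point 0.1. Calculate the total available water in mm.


AWC = (FC - PWP) * d * 10
AWC = (0.35 - 0.1) * 120 * 10
AWC = 0.2500 * 120 * 10

300.0000 mm


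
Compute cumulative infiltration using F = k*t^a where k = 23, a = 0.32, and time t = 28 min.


F = k * t^a = 23 * 28^0.32
F = 23 * 2.904628

66.8064 mm


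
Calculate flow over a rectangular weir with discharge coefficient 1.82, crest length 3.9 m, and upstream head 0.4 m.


Q = C * L * H^(3/2) = 1.82 * 3.9 * 0.4^1.5 = 1.82 * 3.9 * 0.252982

1.7957 m^3/s


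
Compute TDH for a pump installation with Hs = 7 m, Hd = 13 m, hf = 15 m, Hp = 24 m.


TDH = Hs + Hd + hf + Hp = 7 + 13 + 15 + 24 = 59

59 m


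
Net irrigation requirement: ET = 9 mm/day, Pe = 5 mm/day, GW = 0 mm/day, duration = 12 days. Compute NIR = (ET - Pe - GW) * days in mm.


Daily deficit = ET - Pe - GW = 9 - 5 - 0 = 4 mm/day
NIR = 4 * 12 = 48 mm

48.0000 mm


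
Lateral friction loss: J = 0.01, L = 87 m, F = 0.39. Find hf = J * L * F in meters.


hf = J * L * F = 0.01 * 87 * 0.39 = 0.3393 m

0.3393 m


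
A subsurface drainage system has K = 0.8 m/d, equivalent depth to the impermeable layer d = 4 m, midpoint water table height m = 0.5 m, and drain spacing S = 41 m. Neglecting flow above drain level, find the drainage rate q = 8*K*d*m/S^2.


q = 8*K*d*m/S^2
q = 8*0.8*4*0.5/41^2
q = 12.8000 / 1681

0.0076 m/d


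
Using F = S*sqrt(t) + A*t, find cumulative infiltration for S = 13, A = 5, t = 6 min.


F = S*sqrt(t) + A*t
F = 13*sqrt(6) + 5*6
F = 13*2.449490 + 30

61.8434 mm


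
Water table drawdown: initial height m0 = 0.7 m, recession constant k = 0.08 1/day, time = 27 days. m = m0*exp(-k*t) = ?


m = m0 * exp(-k*t)
m = 0.7 * exp(-0.08 * 27)
m = 0.7 * exp(-2.1600)

0.0807 m


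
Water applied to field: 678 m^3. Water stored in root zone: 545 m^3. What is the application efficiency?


Ea = V_root / V_field * 100 = 545 / 678 * 100 = 80.3835%

80.3835 %


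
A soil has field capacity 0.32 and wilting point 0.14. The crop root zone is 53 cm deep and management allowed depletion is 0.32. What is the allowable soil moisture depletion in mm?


SMD = (FC - PWP) * d * MAD * 10
SMD = (0.32 - 0.14) * 53 * 0.32 * 10
SMD = 0.1800 * 53 * 0.32 * 10

30.5280 mm


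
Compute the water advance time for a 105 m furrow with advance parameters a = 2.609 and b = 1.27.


t = (L/a)^(1/b)
t = (105/2.609)^(1/1.27)
t = 40.245305^(1/1.27)

18.3466 min


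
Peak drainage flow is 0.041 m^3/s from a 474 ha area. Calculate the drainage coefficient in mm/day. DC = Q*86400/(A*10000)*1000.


DC = Q * 86400 / (A * 10000) * 1000
DC = 0.041 * 86400 / (474 * 10000) * 1000
DC = 3542400.0000 / 4740000

0.7473 mm/day


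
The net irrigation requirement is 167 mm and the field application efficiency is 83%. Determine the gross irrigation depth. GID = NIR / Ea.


Ea = 83% = 0.83
GID = NIR / Ea = 167 / 0.83 = 201.2048 mm

201.2048 mm


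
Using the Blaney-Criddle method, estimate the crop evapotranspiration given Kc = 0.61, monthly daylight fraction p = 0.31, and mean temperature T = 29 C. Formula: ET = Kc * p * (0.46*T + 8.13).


ET = Kc * p * (0.46*T + 8.13)
ET = 0.61 * 0.31 * (0.46*29 + 8.13)
ET = 0.61 * 0.31 * 21.4700

4.0600 mm/day


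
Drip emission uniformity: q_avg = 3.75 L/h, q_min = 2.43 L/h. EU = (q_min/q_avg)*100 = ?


EU = (q_min/q_avg)*100 = (2.43/3.75)*100 = 64.8000%

64.8000 %


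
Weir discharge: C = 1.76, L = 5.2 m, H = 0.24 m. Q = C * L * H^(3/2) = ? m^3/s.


Q = C * L * H^(3/2) = 1.76 * 5.2 * 0.24^1.5 = 1.76 * 5.2 * 0.117576

1.0761 m^3/s


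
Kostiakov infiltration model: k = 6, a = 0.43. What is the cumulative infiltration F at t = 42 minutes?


F = k * t^a = 6 * 42^0.43
F = 6 * 4.988813

29.9329 mm


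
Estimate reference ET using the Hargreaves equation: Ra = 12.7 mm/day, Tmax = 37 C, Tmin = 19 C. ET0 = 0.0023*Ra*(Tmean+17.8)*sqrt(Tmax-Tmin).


Tmean = (Tmax + Tmin)/2 = (37 + 19)/2 = 28.0
ET0 = 0.0023 * 12.7 * (28.0 + 17.8) * sqrt(37 - 19)
ET0 = 0.0023 * 12.7 * 45.8 * 4.242641

5.6759 mm/day


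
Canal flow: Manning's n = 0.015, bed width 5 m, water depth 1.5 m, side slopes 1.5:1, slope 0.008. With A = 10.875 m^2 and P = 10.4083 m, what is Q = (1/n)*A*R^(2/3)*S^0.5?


R = A/P = 10.875/10.4083 = 1.044839
Q = (1/0.015) * 10.875 * 1.044839^(2/3) * 0.008^0.5

66.7702 m^3/s


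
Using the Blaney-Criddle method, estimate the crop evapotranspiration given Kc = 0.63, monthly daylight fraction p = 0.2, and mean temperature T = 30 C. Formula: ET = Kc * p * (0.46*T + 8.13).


ET = Kc * p * (0.46*T + 8.13)
ET = 0.63 * 0.2 * (0.46*30 + 8.13)
ET = 0.63 * 0.2 * 21.9300

2.7632 mm/day


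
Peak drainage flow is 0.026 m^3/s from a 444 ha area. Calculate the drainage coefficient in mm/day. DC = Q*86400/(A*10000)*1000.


DC = Q * 86400 / (A * 10000) * 1000
DC = 0.026 * 86400 / (444 * 10000) * 1000
DC = 2246400.0000 / 4440000

0.5059 mm/day


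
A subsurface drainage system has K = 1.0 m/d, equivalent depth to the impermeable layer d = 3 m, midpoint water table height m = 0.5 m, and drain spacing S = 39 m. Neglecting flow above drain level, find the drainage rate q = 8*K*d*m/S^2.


q = 8*K*d*m/S^2
q = 8*1.0*3*0.5/39^2
q = 12.0000 / 1521

0.0079 m/d


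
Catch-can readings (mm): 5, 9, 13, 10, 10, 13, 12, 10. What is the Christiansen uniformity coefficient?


mean = 10.250000 mm
MAD = 1.812500 mm
CU = (1 - 1.812500/10.250000)*100

82.3171 %


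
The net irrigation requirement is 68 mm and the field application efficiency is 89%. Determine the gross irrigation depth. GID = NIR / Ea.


Ea = 89% = 0.89
GID = NIR / Ea = 68 / 0.89 = 76.4045 mm

76.4045 mm


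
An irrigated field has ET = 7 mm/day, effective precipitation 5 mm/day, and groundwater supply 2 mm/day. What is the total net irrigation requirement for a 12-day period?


Daily deficit = ET - Pe - GW = 7 - 5 - 2 = 0 mm/day
NIR = 0 * 12 = 0 mm

0 mm


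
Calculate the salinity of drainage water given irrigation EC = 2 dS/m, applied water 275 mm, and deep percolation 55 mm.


EC_dw = EC_iw * D_iw / D_dw
EC_dw = 2 * 275 / 55
EC_dw = 550 / 55

10.0000 dS/m


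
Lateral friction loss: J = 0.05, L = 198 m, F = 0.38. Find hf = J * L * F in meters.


hf = J * L * F = 0.05 * 198 * 0.38 = 3.7620 m

3.7620 m


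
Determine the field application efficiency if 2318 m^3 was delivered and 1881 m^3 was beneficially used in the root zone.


Ea = V_root / V_field * 100 = 1881 / 2318 * 100 = 81.1475%

81.1475 %


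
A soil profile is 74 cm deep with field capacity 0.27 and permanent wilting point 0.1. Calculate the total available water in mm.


AWC = (FC - PWP) * d * 10
AWC = (0.27 - 0.1) * 74 * 10
AWC = 0.1700 * 74 * 10

125.8000 mm


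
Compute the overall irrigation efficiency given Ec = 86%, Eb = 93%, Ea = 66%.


Ec = 0.86, Eb = 0.93, Ea = 0.66
E = 0.86 * 0.93 * 0.66 * 100 = 52.7868%

52.7868 %


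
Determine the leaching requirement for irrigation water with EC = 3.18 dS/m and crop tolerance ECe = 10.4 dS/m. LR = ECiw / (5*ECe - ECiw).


LR = ECiw / (5*ECe - ECiw)
LR = 3.18 / (5*10.4 - 3.18)
LR = 3.18 / 48.8200

0.0651


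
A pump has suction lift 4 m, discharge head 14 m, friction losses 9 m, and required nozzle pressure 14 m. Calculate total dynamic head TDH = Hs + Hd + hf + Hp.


TDH = Hs + Hd + hf + Hp = 4 + 14 + 9 + 14 = 41

41 m


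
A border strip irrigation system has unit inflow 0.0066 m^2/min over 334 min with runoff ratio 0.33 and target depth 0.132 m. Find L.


L = q*t/((1+r)*Z)
L = 0.0066*334/((1+0.33)*0.132)
L = 2.2044/0.17556

12.5564 m


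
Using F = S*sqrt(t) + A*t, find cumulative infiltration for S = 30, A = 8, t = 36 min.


F = S*sqrt(t) + A*t
F = 30*sqrt(36) + 8*36
F = 30*6.000000 + 288

468.0000 mm


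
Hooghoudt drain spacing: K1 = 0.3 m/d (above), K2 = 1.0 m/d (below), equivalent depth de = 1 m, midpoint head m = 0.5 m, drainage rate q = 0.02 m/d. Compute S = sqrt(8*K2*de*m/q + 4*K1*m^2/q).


S^2 = 8*K2*de*m/q + 4*K1*m^2/q
S^2 = 8*1.0*1*0.5/0.02 + 4*0.3*0.5^2/0.02
S = sqrt(215.0000)

14.6629 m


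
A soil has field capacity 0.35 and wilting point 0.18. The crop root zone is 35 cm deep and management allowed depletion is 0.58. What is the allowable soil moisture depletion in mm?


SMD = (FC - PWP) * d * MAD * 10
SMD = (0.35 - 0.18) * 35 * 0.58 * 10
SMD = 0.1700 * 35 * 0.58 * 10

34.5100 mm


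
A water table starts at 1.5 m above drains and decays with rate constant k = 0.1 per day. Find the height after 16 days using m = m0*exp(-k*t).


m = m0 * exp(-k*t)
m = 1.5 * exp(-0.1 * 16)
m = 1.5 * exp(-1.6000)

0.3028 m


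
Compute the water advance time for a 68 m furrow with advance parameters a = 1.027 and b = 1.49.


t = (L/a)^(1/b)
t = (68/1.027)^(1/1.49)
t = 66.212269^(1/1.49)

16.6766 min


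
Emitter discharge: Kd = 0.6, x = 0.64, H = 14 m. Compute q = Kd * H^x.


q = Kd * H^x = 0.6 * 14^0.64 = 0.6 * 5.414046

3.2484 L/h


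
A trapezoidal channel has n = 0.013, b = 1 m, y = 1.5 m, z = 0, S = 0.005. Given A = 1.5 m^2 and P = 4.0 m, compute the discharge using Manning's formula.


R = A/P = 1.5/4.0 = 0.375000
Q = (1/0.013) * 1.5 * 0.375000^(2/3) * 0.005^0.5

4.2428 m^3/s


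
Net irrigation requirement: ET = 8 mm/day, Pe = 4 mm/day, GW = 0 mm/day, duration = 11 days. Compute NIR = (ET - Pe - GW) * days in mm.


Daily deficit = ET - Pe - GW = 8 - 4 - 0 = 4 mm/day
NIR = 4 * 11 = 44 mm

44.0000 mm


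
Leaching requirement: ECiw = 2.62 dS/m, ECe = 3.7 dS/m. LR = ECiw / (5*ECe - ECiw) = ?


LR = ECiw / (5*ECe - ECiw)
LR = 2.62 / (5*3.7 - 2.62)
LR = 2.62 / 15.8800

0.1650


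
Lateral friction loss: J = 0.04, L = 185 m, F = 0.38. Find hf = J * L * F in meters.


hf = J * L * F = 0.04 * 185 * 0.38 = 2.8120 m

2.8120 m


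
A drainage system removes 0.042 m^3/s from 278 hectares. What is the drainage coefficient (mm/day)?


DC = Q * 86400 / (A * 10000) * 1000
DC = 0.042 * 86400 / (278 * 10000) * 1000
DC = 3628800.0000 / 2780000

1.3053 mm/day


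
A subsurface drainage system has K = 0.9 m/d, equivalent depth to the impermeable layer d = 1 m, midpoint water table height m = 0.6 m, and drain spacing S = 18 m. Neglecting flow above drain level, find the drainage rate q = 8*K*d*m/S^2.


q = 8*K*d*m/S^2
q = 8*0.9*1*0.6/18^2
q = 4.3200 / 324

0.0133 m/d


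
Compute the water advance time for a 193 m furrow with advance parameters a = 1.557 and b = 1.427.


t = (L/a)^(1/b)
t = (193/1.557)^(1/1.427)
t = 123.956326^(1/1.427)

29.3023 min


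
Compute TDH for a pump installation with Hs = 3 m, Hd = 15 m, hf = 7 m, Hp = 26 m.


TDH = Hs + Hd + hf + Hp = 3 + 15 + 7 + 26 = 51

51 m


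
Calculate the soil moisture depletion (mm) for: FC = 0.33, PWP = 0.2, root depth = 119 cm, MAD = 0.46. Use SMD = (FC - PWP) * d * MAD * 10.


SMD = (FC - PWP) * d * MAD * 10
SMD = (0.33 - 0.2) * 119 * 0.46 * 10
SMD = 0.1300 * 119 * 0.46 * 10

71.1620 mm


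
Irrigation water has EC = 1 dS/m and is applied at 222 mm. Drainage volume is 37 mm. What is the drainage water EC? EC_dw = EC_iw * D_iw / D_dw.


EC_dw = EC_iw * D_iw / D_dw
EC_dw = 1 * 222 / 37
EC_dw = 222 / 37

6.0000 dS/m


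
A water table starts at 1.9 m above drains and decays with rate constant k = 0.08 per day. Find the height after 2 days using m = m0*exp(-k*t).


m = m0 * exp(-k*t)
m = 1.9 * exp(-0.08 * 2)
m = 1.9 * exp(-0.1600)

1.6191 m


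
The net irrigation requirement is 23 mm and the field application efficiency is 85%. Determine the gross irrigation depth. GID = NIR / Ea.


Ea = 85% = 0.85
GID = NIR / Ea = 23 / 0.85 = 27.0588 mm

27.0588 mm


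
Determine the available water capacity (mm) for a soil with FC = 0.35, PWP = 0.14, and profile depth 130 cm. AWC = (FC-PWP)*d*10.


AWC = (FC - PWP) * d * 10
AWC = (0.35 - 0.14) * 130 * 10
AWC = 0.2100 * 130 * 10

273.0000 mm


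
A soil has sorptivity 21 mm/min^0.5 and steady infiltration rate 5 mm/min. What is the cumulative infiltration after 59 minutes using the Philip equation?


F = S*sqrt(t) + A*t
F = 21*sqrt(59) + 5*59
F = 21*7.681146 + 295

456.3041 mm


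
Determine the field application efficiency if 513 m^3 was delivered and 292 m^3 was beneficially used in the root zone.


Ea = V_root / V_field * 100 = 292 / 513 * 100 = 56.9201%

56.9201 %


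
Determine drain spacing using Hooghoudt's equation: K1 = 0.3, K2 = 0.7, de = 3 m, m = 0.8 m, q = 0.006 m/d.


S^2 = 8*K2*de*m/q + 4*K1*m^2/q
S^2 = 8*0.7*3*0.8/0.006 + 4*0.3*0.8^2/0.006
S = sqrt(2368.0000)

48.6621 m


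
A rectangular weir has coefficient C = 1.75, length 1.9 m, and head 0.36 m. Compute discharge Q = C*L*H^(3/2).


Q = C * L * H^(3/2) = 1.75 * 1.9 * 0.36^1.5 = 1.75 * 1.9 * 0.216000

0.7182 m^3/s


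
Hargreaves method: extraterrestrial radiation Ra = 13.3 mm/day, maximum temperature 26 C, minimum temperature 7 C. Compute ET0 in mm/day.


Tmean = (Tmax + Tmin)/2 = (26 + 7)/2 = 16.5
ET0 = 0.0023 * 13.3 * (16.5 + 17.8) * sqrt(26 - 7)
ET0 = 0.0023 * 13.3 * 34.3 * 4.358899

4.5735 mm/day


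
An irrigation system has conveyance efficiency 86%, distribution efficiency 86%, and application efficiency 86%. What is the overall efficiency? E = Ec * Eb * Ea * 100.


Ec = 0.86, Eb = 0.86, Ea = 0.86
E = 0.86 * 0.86 * 0.86 * 100 = 63.6056%

63.6056 %


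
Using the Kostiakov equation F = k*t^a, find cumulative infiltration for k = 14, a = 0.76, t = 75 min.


F = k * t^a = 14 * 75^0.76
F = 14 * 26.610103

372.5414 mm


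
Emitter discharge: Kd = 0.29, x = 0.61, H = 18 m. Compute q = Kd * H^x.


q = Kd * H^x = 0.29 * 18^0.61 = 0.29 * 5.830640

1.6909 L/h


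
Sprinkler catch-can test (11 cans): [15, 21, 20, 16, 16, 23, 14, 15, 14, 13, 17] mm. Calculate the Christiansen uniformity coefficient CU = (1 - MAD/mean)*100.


mean = 16.727273 mm
MAD = 2.561983 mm
CU = (1 - 2.561983/16.727273)*100

84.6838 %


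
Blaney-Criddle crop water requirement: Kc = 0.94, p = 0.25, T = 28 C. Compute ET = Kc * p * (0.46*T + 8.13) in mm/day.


ET = Kc * p * (0.46*T + 8.13)
ET = 0.94 * 0.25 * (0.46*28 + 8.13)
ET = 0.94 * 0.25 * 21.0100

4.9374 mm/day


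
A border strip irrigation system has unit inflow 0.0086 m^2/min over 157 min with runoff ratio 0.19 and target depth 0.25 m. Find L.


L = q*t/((1+r)*Z)
L = 0.0086*157/((1+0.19)*0.25)
L = 1.3502/0.2975

4.5385 m


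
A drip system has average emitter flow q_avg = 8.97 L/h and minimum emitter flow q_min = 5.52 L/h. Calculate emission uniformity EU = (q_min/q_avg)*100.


EU = (q_min/q_avg)*100 = (5.52/8.97)*100 = 61.5385%

61.5385 %


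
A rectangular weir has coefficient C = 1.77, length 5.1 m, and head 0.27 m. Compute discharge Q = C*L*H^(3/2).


Q = C * L * H^(3/2) = 1.77 * 5.1 * 0.27^1.5 = 1.77 * 5.1 * 0.140296

1.2665 m^3/s


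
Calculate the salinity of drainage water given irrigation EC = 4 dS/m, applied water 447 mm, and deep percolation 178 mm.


EC_dw = EC_iw * D_iw / D_dw
EC_dw = 4 * 447 / 178
EC_dw = 1788 / 178

10.0449 dS/m


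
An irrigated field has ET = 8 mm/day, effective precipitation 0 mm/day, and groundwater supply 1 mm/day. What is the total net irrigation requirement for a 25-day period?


Daily deficit = ET - Pe - GW = 8 - 0 - 1 = 7 mm/day
NIR = 7 * 25 = 175 mm

175.0000 mm


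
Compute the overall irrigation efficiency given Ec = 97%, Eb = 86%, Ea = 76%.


Ec = 0.97, Eb = 0.86, Ea = 0.76
E = 0.97 * 0.86 * 0.76 * 100 = 63.3992%

63.3992 %


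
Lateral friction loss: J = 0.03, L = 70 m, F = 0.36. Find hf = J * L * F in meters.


hf = J * L * F = 0.03 * 70 * 0.36 = 0.7560 m

0.7560 m


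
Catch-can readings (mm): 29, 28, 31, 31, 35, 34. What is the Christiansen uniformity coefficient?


mean = 31.333333 mm
MAD = 2.111111 mm
CU = (1 - 2.111111/31.333333)*100

93.2624 %


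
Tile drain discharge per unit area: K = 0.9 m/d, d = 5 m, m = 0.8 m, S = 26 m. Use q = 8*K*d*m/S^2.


q = 8*K*d*m/S^2
q = 8*0.9*5*0.8/26^2
q = 28.8000 / 676

0.0426 m/d


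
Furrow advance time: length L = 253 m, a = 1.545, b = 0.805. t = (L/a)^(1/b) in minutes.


t = (L/a)^(1/b)
t = (253/1.545)^(1/0.805)
t = 163.754045^(1/0.805)

563.0528 min


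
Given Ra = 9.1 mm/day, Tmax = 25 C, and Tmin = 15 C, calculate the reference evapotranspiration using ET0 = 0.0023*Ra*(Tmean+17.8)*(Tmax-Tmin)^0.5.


Tmean = (Tmax + Tmin)/2 = (25 + 15)/2 = 20.0
ET0 = 0.0023 * 9.1 * (20.0 + 17.8) * sqrt(25 - 15)
ET0 = 0.0023 * 9.1 * 37.8 * 3.162278

2.5018 mm/day


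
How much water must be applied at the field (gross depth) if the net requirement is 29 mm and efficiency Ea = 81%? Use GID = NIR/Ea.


Ea = 81% = 0.81
GID = NIR / Ea = 29 / 0.81 = 35.8025 mm

35.8025 mm


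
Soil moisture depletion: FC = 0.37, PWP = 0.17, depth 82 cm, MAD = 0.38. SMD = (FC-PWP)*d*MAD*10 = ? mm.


SMD = (FC - PWP) * d * MAD * 10
SMD = (0.37 - 0.17) * 82 * 0.38 * 10
SMD = 0.2000 * 82 * 0.38 * 10

62.3200 mm


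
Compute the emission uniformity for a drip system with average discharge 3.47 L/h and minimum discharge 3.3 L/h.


EU = (q_min/q_avg)*100 = (3.3/3.47)*100 = 95.1009%

95.1009 %


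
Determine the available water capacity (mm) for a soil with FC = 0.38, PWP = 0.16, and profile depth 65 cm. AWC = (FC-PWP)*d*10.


AWC = (FC - PWP) * d * 10
AWC = (0.38 - 0.16) * 65 * 10
AWC = 0.2200 * 65 * 10

143.0000 mm


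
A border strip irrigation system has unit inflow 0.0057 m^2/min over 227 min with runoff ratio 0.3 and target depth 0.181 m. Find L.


L = q*t/((1+r)*Z)
L = 0.0057*227/((1+0.3)*0.181)
L = 1.2939/0.2353

5.4989 m


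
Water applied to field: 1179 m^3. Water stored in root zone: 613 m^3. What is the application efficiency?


Ea = V_root / V_field * 100 = 613 / 1179 * 100 = 51.9932%

51.9932 %


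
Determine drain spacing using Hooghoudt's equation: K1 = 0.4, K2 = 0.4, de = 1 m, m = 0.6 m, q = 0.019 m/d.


S^2 = 8*K2*de*m/q + 4*K1*m^2/q
S^2 = 8*0.4*1*0.6/0.019 + 4*0.4*0.6^2/0.019
S = sqrt(131.3684)

11.4616 m


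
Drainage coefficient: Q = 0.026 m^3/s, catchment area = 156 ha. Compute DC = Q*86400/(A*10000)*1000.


DC = Q * 86400 / (A * 10000) * 1000
DC = 0.026 * 86400 / (156 * 10000) * 1000
DC = 2246400.0000 / 1560000

1.4400 mm/day


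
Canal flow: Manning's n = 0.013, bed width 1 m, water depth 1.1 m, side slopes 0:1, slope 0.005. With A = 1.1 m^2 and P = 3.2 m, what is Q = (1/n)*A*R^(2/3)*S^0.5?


R = A/P = 1.1/3.2 = 0.343750
Q = (1/0.013) * 1.1 * 0.343750^(2/3) * 0.005^0.5

2.9360 m^3/s


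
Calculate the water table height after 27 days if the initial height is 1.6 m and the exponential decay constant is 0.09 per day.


m = m0 * exp(-k*t)
m = 1.6 * exp(-0.09 * 27)
m = 1.6 * exp(-2.4300)

0.1409 m


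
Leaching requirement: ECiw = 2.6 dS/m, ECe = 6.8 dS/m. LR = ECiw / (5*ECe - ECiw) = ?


LR = ECiw / (5*ECe - ECiw)
LR = 2.6 / (5*6.8 - 2.6)
LR = 2.6 / 31.4000

0.0828


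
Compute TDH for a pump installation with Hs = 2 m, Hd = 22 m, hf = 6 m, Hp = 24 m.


TDH = Hs + Hd + hf + Hp = 2 + 22 + 6 + 24 = 54

54 m


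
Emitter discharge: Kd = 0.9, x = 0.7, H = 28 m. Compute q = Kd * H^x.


q = Kd * H^x = 0.9 * 28^0.7 = 0.9 * 10.304113

9.2737 L/h


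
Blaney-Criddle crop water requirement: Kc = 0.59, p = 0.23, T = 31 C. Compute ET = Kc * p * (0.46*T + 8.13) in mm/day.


ET = Kc * p * (0.46*T + 8.13)
ET = 0.59 * 0.23 * (0.46*31 + 8.13)
ET = 0.59 * 0.23 * 22.3900

3.0383 mm/day


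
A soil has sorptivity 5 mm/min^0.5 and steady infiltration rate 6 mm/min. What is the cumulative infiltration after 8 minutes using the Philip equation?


F = S*sqrt(t) + A*t
F = 5*sqrt(8) + 6*8
F = 5*2.828427 + 48

62.1421 mm


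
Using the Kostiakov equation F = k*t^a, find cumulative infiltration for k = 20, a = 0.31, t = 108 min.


F = k * t^a = 20 * 108^0.31
F = 20 * 4.269346

85.3869 mm


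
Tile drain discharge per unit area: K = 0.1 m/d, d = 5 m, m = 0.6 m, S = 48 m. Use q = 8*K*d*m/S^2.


q = 8*K*d*m/S^2
q = 8*0.1*5*0.6/48^2
q = 2.4000 / 2304

0.0010 m/d


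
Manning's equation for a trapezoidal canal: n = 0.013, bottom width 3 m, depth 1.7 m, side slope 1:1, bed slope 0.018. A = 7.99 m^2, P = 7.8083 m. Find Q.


R = A/P = 7.99/7.8083 = 1.023270
Q = (1/0.013) * 7.99 * 1.023270^(2/3) * 0.018^0.5

83.7336 m^3/s


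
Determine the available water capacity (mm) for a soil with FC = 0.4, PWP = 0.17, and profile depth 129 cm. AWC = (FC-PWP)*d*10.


AWC = (FC - PWP) * d * 10
AWC = (0.4 - 0.17) * 129 * 10
AWC = 0.2300 * 129 * 10

296.7000 mm


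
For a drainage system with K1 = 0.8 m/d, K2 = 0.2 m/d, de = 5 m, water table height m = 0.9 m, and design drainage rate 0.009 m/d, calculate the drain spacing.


S^2 = 8*K2*de*m/q + 4*K1*m^2/q
S^2 = 8*0.2*5*0.9/0.009 + 4*0.8*0.9^2/0.009
S = sqrt(1088.0000)

32.9848 m


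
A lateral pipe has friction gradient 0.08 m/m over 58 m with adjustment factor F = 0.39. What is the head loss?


hf = J * L * F = 0.08 * 58 * 0.39 = 1.8096 m

1.8096 m


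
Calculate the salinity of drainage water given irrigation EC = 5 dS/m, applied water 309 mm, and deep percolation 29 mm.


EC_dw = EC_iw * D_iw / D_dw
EC_dw = 5 * 309 / 29
EC_dw = 1545 / 29

53.2759 dS/m


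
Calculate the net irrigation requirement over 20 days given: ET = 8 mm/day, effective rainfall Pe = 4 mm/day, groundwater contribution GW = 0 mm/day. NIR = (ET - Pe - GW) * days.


Daily deficit = ET - Pe - GW = 8 - 4 - 0 = 4 mm/day
NIR = 4 * 20 = 80 mm

80.0000 mm
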